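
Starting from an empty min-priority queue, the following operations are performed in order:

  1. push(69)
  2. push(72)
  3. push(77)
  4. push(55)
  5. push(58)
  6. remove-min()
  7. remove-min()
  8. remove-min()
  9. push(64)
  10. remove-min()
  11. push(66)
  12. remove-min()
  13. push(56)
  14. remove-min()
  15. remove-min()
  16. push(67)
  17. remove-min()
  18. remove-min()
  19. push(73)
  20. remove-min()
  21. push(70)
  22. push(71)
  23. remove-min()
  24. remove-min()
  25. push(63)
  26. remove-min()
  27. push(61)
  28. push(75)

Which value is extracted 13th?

63

insert 69 → {69}
insert 72 → {69, 72}
insert 77 → {69, 72, 77}
insert 55 → {55, 69, 72, 77}
insert 58 → {55, 58, 69, 72, 77}
remove-min → 55; now {58, 69, 72, 77}
remove-min → 58; now {69, 72, 77}
remove-min → 69; now {72, 77}
insert 64 → {64, 72, 77}
remove-min → 64; now {72, 77}
insert 66 → {66, 72, 77}
remove-min → 66; now {72, 77}
insert 56 → {56, 72, 77}
remove-min → 56; now {72, 77}
remove-min → 72; now {77}
insert 67 → {67, 77}
remove-min → 67; now {77}
remove-min → 77; now {}
insert 73 → {73}
remove-min → 73; now {}
insert 70 → {70}
insert 71 → {70, 71}
remove-min → 70; now {71}
remove-min → 71; now {}
insert 63 → {63}
remove-min → 63; now {}
insert 61 → {61}
insert 75 → {61, 75}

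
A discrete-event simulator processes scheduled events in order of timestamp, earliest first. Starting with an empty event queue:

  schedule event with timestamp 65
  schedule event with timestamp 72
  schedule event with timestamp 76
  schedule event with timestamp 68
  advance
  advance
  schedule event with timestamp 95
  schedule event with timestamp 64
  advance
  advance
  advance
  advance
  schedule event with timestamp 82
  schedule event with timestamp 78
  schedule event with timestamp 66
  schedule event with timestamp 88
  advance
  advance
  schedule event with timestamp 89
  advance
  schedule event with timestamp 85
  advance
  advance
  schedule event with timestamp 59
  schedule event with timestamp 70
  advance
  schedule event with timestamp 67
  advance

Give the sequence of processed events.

insert 65 → {65}
insert 72 → {65, 72}
insert 76 → {65, 72, 76}
insert 68 → {65, 68, 72, 76}
advance → 65; now {68, 72, 76}
advance → 68; now {72, 76}
insert 95 → {72, 76, 95}
insert 64 → {64, 72, 76, 95}
advance → 64; now {72, 76, 95}
advance → 72; now {76, 95}
advance → 76; now {95}
advance → 95; now {}
insert 82 → {82}
insert 78 → {78, 82}
insert 66 → {66, 78, 82}
insert 88 → {66, 78, 82, 88}
advance → 66; now {78, 82, 88}
advance → 78; now {82, 88}
insert 89 → {82, 88, 89}
advance → 82; now {88, 89}
insert 85 → {85, 88, 89}
advance → 85; now {88, 89}
advance → 88; now {89}
insert 59 → {59, 89}
insert 70 → {59, 70, 89}
advance → 59; now {70, 89}
insert 67 → {67, 70, 89}
advance → 67; now {70, 89}

65, 68, 64, 72, 76, 95, 66, 78, 82, 85, 88, 59, 67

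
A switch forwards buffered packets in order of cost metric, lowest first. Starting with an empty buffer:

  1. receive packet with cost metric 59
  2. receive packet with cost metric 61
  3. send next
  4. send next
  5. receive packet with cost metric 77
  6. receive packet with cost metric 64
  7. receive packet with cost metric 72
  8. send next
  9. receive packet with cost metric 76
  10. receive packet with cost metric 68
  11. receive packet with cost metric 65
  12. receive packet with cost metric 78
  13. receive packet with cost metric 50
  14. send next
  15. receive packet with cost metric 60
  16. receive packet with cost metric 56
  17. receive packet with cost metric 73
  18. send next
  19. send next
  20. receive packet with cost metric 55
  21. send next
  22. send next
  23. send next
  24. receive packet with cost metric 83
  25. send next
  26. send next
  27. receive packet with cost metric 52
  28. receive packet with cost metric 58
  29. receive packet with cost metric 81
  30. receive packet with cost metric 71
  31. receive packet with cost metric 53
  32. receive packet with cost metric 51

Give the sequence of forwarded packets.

[59, 61, 64, 50, 56, 60, 55, 65, 68, 72, 73]

insert 59 → {59}
insert 61 → {59, 61}
send next → 59; now {61}
send next → 61; now {}
insert 77 → {77}
insert 64 → {64, 77}
insert 72 → {64, 72, 77}
send next → 64; now {72, 77}
insert 76 → {72, 76, 77}
insert 68 → {68, 72, 76, 77}
insert 65 → {65, 68, 72, 76, 77}
insert 78 → {65, 68, 72, 76, 77, 78}
insert 50 → {50, 65, 68, 72, 76, 77, 78}
send next → 50; now {65, 68, 72, 76, 77, 78}
insert 60 → {60, 65, 68, 72, 76, 77, 78}
insert 56 → {56, 60, 65, 68, 72, 76, 77, 78}
insert 73 → {56, 60, 65, 68, 72, 73, 76, 77, 78}
send next → 56; now {60, 65, 68, 72, 73, 76, 77, 78}
send next → 60; now {65, 68, 72, 73, 76, 77, 78}
insert 55 → {55, 65, 68, 72, 73, 76, 77, 78}
send next → 55; now {65, 68, 72, 73, 76, 77, 78}
send next → 65; now {68, 72, 73, 76, 77, 78}
send next → 68; now {72, 73, 76, 77, 78}
insert 83 → {72, 73, 76, 77, 78, 83}
send next → 72; now {73, 76, 77, 78, 83}
send next → 73; now {76, 77, 78, 83}
insert 52 → {52, 76, 77, 78, 83}
insert 58 → {52, 58, 76, 77, 78, 83}
insert 81 → {52, 58, 76, 77, 78, 81, 83}
insert 71 → {52, 58, 71, 76, 77, 78, 81, 83}
insert 53 → {52, 53, 58, 71, 76, 77, 78, 81, 83}
insert 51 → {51, 52, 53, 58, 71, 76, 77, 78, 81, 83}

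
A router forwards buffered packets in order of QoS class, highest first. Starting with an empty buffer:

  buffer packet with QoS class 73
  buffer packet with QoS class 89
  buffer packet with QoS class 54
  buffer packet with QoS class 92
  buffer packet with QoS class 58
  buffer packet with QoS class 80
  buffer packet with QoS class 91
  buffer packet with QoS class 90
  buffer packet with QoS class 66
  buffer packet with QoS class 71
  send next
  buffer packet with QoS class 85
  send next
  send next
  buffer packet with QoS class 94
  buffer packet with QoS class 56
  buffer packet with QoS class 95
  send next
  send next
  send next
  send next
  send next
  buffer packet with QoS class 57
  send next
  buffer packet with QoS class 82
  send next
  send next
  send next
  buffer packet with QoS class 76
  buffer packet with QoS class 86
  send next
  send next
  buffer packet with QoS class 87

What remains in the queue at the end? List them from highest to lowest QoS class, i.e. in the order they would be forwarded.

[87, 58, 57, 56, 54]

insert 73 → {73}
insert 89 → {89, 73}
insert 54 → {89, 73, 54}
insert 92 → {92, 89, 73, 54}
insert 58 → {92, 89, 73, 58, 54}
insert 80 → {92, 89, 80, 73, 58, 54}
insert 91 → {92, 91, 89, 80, 73, 58, 54}
insert 90 → {92, 91, 90, 89, 80, 73, 58, 54}
insert 66 → {92, 91, 90, 89, 80, 73, 66, 58, 54}
insert 71 → {92, 91, 90, 89, 80, 73, 71, 66, 58, 54}
send next → 92; now {91, 90, 89, 80, 73, 71, 66, 58, 54}
insert 85 → {91, 90, 89, 85, 80, 73, 71, 66, 58, 54}
send next → 91; now {90, 89, 85, 80, 73, 71, 66, 58, 54}
send next → 90; now {89, 85, 80, 73, 71, 66, 58, 54}
insert 94 → {94, 89, 85, 80, 73, 71, 66, 58, 54}
insert 56 → {94, 89, 85, 80, 73, 71, 66, 58, 56, 54}
insert 95 → {95, 94, 89, 85, 80, 73, 71, 66, 58, 56, 54}
send next → 95; now {94, 89, 85, 80, 73, 71, 66, 58, 56, 54}
send next → 94; now {89, 85, 80, 73, 71, 66, 58, 56, 54}
send next → 89; now {85, 80, 73, 71, 66, 58, 56, 54}
send next → 85; now {80, 73, 71, 66, 58, 56, 54}
send next → 80; now {73, 71, 66, 58, 56, 54}
insert 57 → {73, 71, 66, 58, 57, 56, 54}
send next → 73; now {71, 66, 58, 57, 56, 54}
insert 82 → {82, 71, 66, 58, 57, 56, 54}
send next → 82; now {71, 66, 58, 57, 56, 54}
send next → 71; now {66, 58, 57, 56, 54}
send next → 66; now {58, 57, 56, 54}
insert 76 → {76, 58, 57, 56, 54}
insert 86 → {86, 76, 58, 57, 56, 54}
send next → 86; now {76, 58, 57, 56, 54}
send next → 76; now {58, 57, 56, 54}
insert 87 → {87, 58, 57, 56, 54}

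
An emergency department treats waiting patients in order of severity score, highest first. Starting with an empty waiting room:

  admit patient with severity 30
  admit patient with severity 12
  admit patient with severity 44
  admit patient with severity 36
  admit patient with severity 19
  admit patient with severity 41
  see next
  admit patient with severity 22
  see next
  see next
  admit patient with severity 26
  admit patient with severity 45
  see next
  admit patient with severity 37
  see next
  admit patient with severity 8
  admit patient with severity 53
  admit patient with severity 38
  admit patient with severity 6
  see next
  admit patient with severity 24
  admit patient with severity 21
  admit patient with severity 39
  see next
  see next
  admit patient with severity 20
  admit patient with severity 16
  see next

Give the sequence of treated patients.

44, 41, 36, 45, 37, 53, 39, 38, 30

insert 30 → {30}
insert 12 → {30, 12}
insert 44 → {44, 30, 12}
insert 36 → {44, 36, 30, 12}
insert 19 → {44, 36, 30, 19, 12}
insert 41 → {44, 41, 36, 30, 19, 12}
see next → 44; now {41, 36, 30, 19, 12}
insert 22 → {41, 36, 30, 22, 19, 12}
see next → 41; now {36, 30, 22, 19, 12}
see next → 36; now {30, 22, 19, 12}
insert 26 → {30, 26, 22, 19, 12}
insert 45 → {45, 30, 26, 22, 19, 12}
see next → 45; now {30, 26, 22, 19, 12}
insert 37 → {37, 30, 26, 22, 19, 12}
see next → 37; now {30, 26, 22, 19, 12}
insert 8 → {30, 26, 22, 19, 12, 8}
insert 53 → {53, 30, 26, 22, 19, 12, 8}
insert 38 → {53, 38, 30, 26, 22, 19, 12, 8}
insert 6 → {53, 38, 30, 26, 22, 19, 12, 8, 6}
see next → 53; now {38, 30, 26, 22, 19, 12, 8, 6}
insert 24 → {38, 30, 26, 24, 22, 19, 12, 8, 6}
insert 21 → {38, 30, 26, 24, 22, 21, 19, 12, 8, 6}
insert 39 → {39, 38, 30, 26, 24, 22, 21, 19, 12, 8, 6}
see next → 39; now {38, 30, 26, 24, 22, 21, 19, 12, 8, 6}
see next → 38; now {30, 26, 24, 22, 21, 19, 12, 8, 6}
insert 20 → {30, 26, 24, 22, 21, 20, 19, 12, 8, 6}
insert 16 → {30, 26, 24, 22, 21, 20, 19, 16, 12, 8, 6}
see next → 30; now {26, 24, 22, 21, 20, 19, 16, 12, 8, 6}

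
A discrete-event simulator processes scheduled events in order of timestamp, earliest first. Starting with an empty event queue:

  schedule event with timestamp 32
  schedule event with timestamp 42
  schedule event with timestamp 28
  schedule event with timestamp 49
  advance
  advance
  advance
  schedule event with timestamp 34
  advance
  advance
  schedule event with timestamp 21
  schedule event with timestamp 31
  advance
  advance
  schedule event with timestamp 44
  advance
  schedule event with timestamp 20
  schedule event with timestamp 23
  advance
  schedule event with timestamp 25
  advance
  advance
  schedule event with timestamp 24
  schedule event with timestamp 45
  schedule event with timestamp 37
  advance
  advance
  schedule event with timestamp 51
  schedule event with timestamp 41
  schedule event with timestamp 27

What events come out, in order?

[28, 32, 42, 34, 49, 21, 31, 44, 20, 23, 25, 24, 37]

insert 32 → {32}
insert 42 → {32, 42}
insert 28 → {28, 32, 42}
insert 49 → {28, 32, 42, 49}
advance → 28; now {32, 42, 49}
advance → 32; now {42, 49}
advance → 42; now {49}
insert 34 → {34, 49}
advance → 34; now {49}
advance → 49; now {}
insert 21 → {21}
insert 31 → {21, 31}
advance → 21; now {31}
advance → 31; now {}
insert 44 → {44}
advance → 44; now {}
insert 20 → {20}
insert 23 → {20, 23}
advance → 20; now {23}
insert 25 → {23, 25}
advance → 23; now {25}
advance → 25; now {}
insert 24 → {24}
insert 45 → {24, 45}
insert 37 → {24, 37, 45}
advance → 24; now {37, 45}
advance → 37; now {45}
insert 51 → {45, 51}
insert 41 → {41, 45, 51}
insert 27 → {27, 41, 45, 51}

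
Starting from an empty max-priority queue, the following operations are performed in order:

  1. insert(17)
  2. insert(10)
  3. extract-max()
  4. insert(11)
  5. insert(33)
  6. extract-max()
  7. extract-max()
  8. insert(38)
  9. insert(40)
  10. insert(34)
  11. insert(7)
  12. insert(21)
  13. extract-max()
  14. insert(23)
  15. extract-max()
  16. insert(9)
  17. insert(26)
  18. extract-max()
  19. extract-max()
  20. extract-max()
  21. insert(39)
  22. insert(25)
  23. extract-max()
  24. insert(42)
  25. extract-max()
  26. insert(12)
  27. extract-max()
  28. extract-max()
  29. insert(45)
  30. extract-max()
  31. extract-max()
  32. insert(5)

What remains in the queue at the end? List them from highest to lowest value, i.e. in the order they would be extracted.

insert 17 → {17}
insert 10 → {17, 10}
extract-max → 17; now {10}
insert 11 → {11, 10}
insert 33 → {33, 11, 10}
extract-max → 33; now {11, 10}
extract-max → 11; now {10}
insert 38 → {38, 10}
insert 40 → {40, 38, 10}
insert 34 → {40, 38, 34, 10}
insert 7 → {40, 38, 34, 10, 7}
insert 21 → {40, 38, 34, 21, 10, 7}
extract-max → 40; now {38, 34, 21, 10, 7}
insert 23 → {38, 34, 23, 21, 10, 7}
extract-max → 38; now {34, 23, 21, 10, 7}
insert 9 → {34, 23, 21, 10, 9, 7}
insert 26 → {34, 26, 23, 21, 10, 9, 7}
extract-max → 34; now {26, 23, 21, 10, 9, 7}
extract-max → 26; now {23, 21, 10, 9, 7}
extract-max → 23; now {21, 10, 9, 7}
insert 39 → {39, 21, 10, 9, 7}
insert 25 → {39, 25, 21, 10, 9, 7}
extract-max → 39; now {25, 21, 10, 9, 7}
insert 42 → {42, 25, 21, 10, 9, 7}
extract-max → 42; now {25, 21, 10, 9, 7}
insert 12 → {25, 21, 12, 10, 9, 7}
extract-max → 25; now {21, 12, 10, 9, 7}
extract-max → 21; now {12, 10, 9, 7}
insert 45 → {45, 12, 10, 9, 7}
extract-max → 45; now {12, 10, 9, 7}
extract-max → 12; now {10, 9, 7}
insert 5 → {10, 9, 7, 5}

[10, 9, 7, 5]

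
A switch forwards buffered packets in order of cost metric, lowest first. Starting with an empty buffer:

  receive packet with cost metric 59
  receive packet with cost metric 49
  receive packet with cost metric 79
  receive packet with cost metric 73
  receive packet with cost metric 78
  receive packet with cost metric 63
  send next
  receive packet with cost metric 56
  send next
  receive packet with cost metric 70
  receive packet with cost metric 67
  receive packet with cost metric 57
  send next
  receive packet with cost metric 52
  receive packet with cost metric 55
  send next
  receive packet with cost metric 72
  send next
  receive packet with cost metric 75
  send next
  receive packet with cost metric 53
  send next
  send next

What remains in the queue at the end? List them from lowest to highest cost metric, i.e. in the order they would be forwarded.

[67, 70, 72, 73, 75, 78, 79]

insert 59 → {59}
insert 49 → {49, 59}
insert 79 → {49, 59, 79}
insert 73 → {49, 59, 73, 79}
insert 78 → {49, 59, 73, 78, 79}
insert 63 → {49, 59, 63, 73, 78, 79}
send next → 49; now {59, 63, 73, 78, 79}
insert 56 → {56, 59, 63, 73, 78, 79}
send next → 56; now {59, 63, 73, 78, 79}
insert 70 → {59, 63, 70, 73, 78, 79}
insert 67 → {59, 63, 67, 70, 73, 78, 79}
insert 57 → {57, 59, 63, 67, 70, 73, 78, 79}
send next → 57; now {59, 63, 67, 70, 73, 78, 79}
insert 52 → {52, 59, 63, 67, 70, 73, 78, 79}
insert 55 → {52, 55, 59, 63, 67, 70, 73, 78, 79}
send next → 52; now {55, 59, 63, 67, 70, 73, 78, 79}
insert 72 → {55, 59, 63, 67, 70, 72, 73, 78, 79}
send next → 55; now {59, 63, 67, 70, 72, 73, 78, 79}
insert 75 → {59, 63, 67, 70, 72, 73, 75, 78, 79}
send next → 59; now {63, 67, 70, 72, 73, 75, 78, 79}
insert 53 → {53, 63, 67, 70, 72, 73, 75, 78, 79}
send next → 53; now {63, 67, 70, 72, 73, 75, 78, 79}
send next → 63; now {67, 70, 72, 73, 75, 78, 79}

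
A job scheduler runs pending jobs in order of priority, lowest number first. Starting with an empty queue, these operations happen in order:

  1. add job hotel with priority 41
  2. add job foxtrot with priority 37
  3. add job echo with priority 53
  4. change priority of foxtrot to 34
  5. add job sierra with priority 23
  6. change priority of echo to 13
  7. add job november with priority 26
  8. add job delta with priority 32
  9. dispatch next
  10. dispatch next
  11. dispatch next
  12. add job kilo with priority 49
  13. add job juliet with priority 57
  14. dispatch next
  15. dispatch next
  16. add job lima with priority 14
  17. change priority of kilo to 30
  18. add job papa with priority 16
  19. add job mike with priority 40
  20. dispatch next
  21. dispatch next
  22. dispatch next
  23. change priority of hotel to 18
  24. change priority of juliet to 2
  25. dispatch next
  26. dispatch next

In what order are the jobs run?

add hotel (priority 41) → {hotel:41}
add foxtrot (priority 37) → {foxtrot:37, hotel:41}
add echo (priority 53) → {foxtrot:37, hotel:41, echo:53}
update foxtrot to priority 34 → {foxtrot:34, hotel:41, echo:53}
add sierra (priority 23) → {sierra:23, foxtrot:34, hotel:41, echo:53}
update echo to priority 13 → {echo:13, sierra:23, foxtrot:34, hotel:41}
add november (priority 26) → {echo:13, sierra:23, november:26, foxtrot:34, hotel:41}
add delta (priority 32) → {echo:13, sierra:23, november:26, delta:32, foxtrot:34, hotel:41}
dispatch next → echo; now {sierra:23, november:26, delta:32, foxtrot:34, hotel:41}
dispatch next → sierra; now {november:26, delta:32, foxtrot:34, hotel:41}
dispatch next → november; now {delta:32, foxtrot:34, hotel:41}
add kilo (priority 49) → {delta:32, foxtrot:34, hotel:41, kilo:49}
add juliet (priority 57) → {delta:32, foxtrot:34, hotel:41, kilo:49, juliet:57}
dispatch next → delta; now {foxtrot:34, hotel:41, kilo:49, juliet:57}
dispatch next → foxtrot; now {hotel:41, kilo:49, juliet:57}
add lima (priority 14) → {lima:14, hotel:41, kilo:49, juliet:57}
update kilo to priority 30 → {lima:14, kilo:30, hotel:41, juliet:57}
add papa (priority 16) → {lima:14, papa:16, kilo:30, hotel:41, juliet:57}
add mike (priority 40) → {lima:14, papa:16, kilo:30, mike:40, hotel:41, juliet:57}
dispatch next → lima; now {papa:16, kilo:30, mike:40, hotel:41, juliet:57}
dispatch next → papa; now {kilo:30, mike:40, hotel:41, juliet:57}
dispatch next → kilo; now {mike:40, hotel:41, juliet:57}
update hotel to priority 18 → {hotel:18, mike:40, juliet:57}
update juliet to priority 2 → {juliet:2, hotel:18, mike:40}
dispatch next → juliet; now {hotel:18, mike:40}
dispatch next → hotel; now {mike:40}

echo, sierra, november, delta, foxtrot, lima, papa, kilo, juliet, hotel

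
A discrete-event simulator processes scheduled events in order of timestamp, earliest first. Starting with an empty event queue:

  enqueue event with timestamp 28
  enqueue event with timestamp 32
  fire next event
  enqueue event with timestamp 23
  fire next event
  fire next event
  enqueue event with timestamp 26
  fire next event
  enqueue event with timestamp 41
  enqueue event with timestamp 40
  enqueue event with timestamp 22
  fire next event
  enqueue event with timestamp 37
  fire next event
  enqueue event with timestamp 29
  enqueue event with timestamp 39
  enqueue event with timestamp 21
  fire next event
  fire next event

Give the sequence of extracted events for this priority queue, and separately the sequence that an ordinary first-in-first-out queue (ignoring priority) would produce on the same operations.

priority queue: [28, 23, 32, 26, 22, 37, 21, 29]; FIFO queue: 28 → 32 → 23 → 26 → 41 → 40 → 22 → 37

insert 28 → {28}
insert 32 → {28, 32}
fire next event → 28; now {32}
insert 23 → {23, 32}
fire next event → 23; now {32}
fire next event → 32; now {}
insert 26 → {26}
fire next event → 26; now {}
insert 41 → {41}
insert 40 → {40, 41}
insert 22 → {22, 40, 41}
fire next event → 22; now {40, 41}
insert 37 → {37, 40, 41}
fire next event → 37; now {40, 41}
insert 29 → {29, 40, 41}
insert 39 → {29, 39, 40, 41}
insert 21 → {21, 29, 39, 40, 41}
fire next event → 21; now {29, 39, 40, 41}
fire next event → 29; now {39, 40, 41}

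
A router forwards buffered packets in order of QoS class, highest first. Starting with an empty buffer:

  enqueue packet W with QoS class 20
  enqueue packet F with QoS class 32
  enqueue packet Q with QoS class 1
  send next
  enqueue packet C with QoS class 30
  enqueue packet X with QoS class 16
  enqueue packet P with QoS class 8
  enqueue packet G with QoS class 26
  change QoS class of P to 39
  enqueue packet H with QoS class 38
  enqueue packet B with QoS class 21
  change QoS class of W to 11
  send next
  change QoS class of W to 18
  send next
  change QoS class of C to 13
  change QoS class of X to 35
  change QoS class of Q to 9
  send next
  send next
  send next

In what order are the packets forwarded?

add W (QoS class 20) → {W:20}
add F (QoS class 32) → {F:32, W:20}
add Q (QoS class 1) → {F:32, W:20, Q:1}
send next → F; now {W:20, Q:1}
add C (QoS class 30) → {C:30, W:20, Q:1}
add X (QoS class 16) → {C:30, W:20, X:16, Q:1}
add P (QoS class 8) → {C:30, W:20, X:16, P:8, Q:1}
add G (QoS class 26) → {C:30, G:26, W:20, X:16, P:8, Q:1}
update P to QoS class 39 → {P:39, C:30, G:26, W:20, X:16, Q:1}
add H (QoS class 38) → {P:39, H:38, C:30, G:26, W:20, X:16, Q:1}
add B (QoS class 21) → {P:39, H:38, C:30, G:26, B:21, W:20, X:16, Q:1}
update W to QoS class 11 → {P:39, H:38, C:30, G:26, B:21, X:16, W:11, Q:1}
send next → P; now {H:38, C:30, G:26, B:21, X:16, W:11, Q:1}
update W to QoS class 18 → {H:38, C:30, G:26, B:21, W:18, X:16, Q:1}
send next → H; now {C:30, G:26, B:21, W:18, X:16, Q:1}
update C to QoS class 13 → {G:26, B:21, W:18, X:16, C:13, Q:1}
update X to QoS class 35 → {X:35, G:26, B:21, W:18, C:13, Q:1}
update Q to QoS class 9 → {X:35, G:26, B:21, W:18, C:13, Q:9}
send next → X; now {G:26, B:21, W:18, C:13, Q:9}
send next → G; now {B:21, W:18, C:13, Q:9}
send next → B; now {W:18, C:13, Q:9}

[F, P, H, X, G, B]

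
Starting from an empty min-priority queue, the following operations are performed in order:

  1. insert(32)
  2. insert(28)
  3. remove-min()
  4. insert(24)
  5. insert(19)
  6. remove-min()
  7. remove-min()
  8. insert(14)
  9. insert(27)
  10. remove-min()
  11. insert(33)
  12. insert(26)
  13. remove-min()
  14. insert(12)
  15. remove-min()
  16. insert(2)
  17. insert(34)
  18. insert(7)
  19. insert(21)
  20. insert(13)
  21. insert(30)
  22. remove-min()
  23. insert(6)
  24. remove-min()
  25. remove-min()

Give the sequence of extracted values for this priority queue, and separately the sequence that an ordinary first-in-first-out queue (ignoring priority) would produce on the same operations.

priority queue: [28, 19, 24, 14, 26, 12, 2, 6, 7]; FIFO queue: [32, 28, 24, 19, 14, 27, 33, 26, 12]

insert 32 → {32}
insert 28 → {28, 32}
remove-min → 28; now {32}
insert 24 → {24, 32}
insert 19 → {19, 24, 32}
remove-min → 19; now {24, 32}
remove-min → 24; now {32}
insert 14 → {14, 32}
insert 27 → {14, 27, 32}
remove-min → 14; now {27, 32}
insert 33 → {27, 32, 33}
insert 26 → {26, 27, 32, 33}
remove-min → 26; now {27, 32, 33}
insert 12 → {12, 27, 32, 33}
remove-min → 12; now {27, 32, 33}
insert 2 → {2, 27, 32, 33}
insert 34 → {2, 27, 32, 33, 34}
insert 7 → {2, 7, 27, 32, 33, 34}
insert 21 → {2, 7, 21, 27, 32, 33, 34}
insert 13 → {2, 7, 13, 21, 27, 32, 33, 34}
insert 30 → {2, 7, 13, 21, 27, 30, 32, 33, 34}
remove-min → 2; now {7, 13, 21, 27, 30, 32, 33, 34}
insert 6 → {6, 7, 13, 21, 27, 30, 32, 33, 34}
remove-min → 6; now {7, 13, 21, 27, 30, 32, 33, 34}
remove-min → 7; now {13, 21, 27, 30, 32, 33, 34}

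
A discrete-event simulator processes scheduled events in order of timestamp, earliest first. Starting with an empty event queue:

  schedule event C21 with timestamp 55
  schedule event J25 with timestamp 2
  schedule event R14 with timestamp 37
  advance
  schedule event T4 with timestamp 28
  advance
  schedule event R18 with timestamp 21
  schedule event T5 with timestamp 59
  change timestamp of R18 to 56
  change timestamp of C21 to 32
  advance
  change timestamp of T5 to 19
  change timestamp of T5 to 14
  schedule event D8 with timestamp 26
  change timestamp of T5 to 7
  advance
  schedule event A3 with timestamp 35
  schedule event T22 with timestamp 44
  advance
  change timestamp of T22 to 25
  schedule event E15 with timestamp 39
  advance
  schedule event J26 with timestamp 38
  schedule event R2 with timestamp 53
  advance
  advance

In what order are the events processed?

J25 → T4 → C21 → T5 → D8 → T22 → A3 → R14

add C21 (timestamp 55) → {C21:55}
add J25 (timestamp 2) → {J25:2, C21:55}
add R14 (timestamp 37) → {J25:2, R14:37, C21:55}
advance → J25; now {R14:37, C21:55}
add T4 (timestamp 28) → {T4:28, R14:37, C21:55}
advance → T4; now {R14:37, C21:55}
add R18 (timestamp 21) → {R18:21, R14:37, C21:55}
add T5 (timestamp 59) → {R18:21, R14:37, C21:55, T5:59}
update R18 to timestamp 56 → {R14:37, C21:55, R18:56, T5:59}
update C21 to timestamp 32 → {C21:32, R14:37, R18:56, T5:59}
advance → C21; now {R14:37, R18:56, T5:59}
update T5 to timestamp 19 → {T5:19, R14:37, R18:56}
update T5 to timestamp 14 → {T5:14, R14:37, R18:56}
add D8 (timestamp 26) → {T5:14, D8:26, R14:37, R18:56}
update T5 to timestamp 7 → {T5:7, D8:26, R14:37, R18:56}
advance → T5; now {D8:26, R14:37, R18:56}
add A3 (timestamp 35) → {D8:26, A3:35, R14:37, R18:56}
add T22 (timestamp 44) → {D8:26, A3:35, R14:37, T22:44, R18:56}
advance → D8; now {A3:35, R14:37, T22:44, R18:56}
update T22 to timestamp 25 → {T22:25, A3:35, R14:37, R18:56}
add E15 (timestamp 39) → {T22:25, A3:35, R14:37, E15:39, R18:56}
advance → T22; now {A3:35, R14:37, E15:39, R18:56}
add J26 (timestamp 38) → {A3:35, R14:37, J26:38, E15:39, R18:56}
add R2 (timestamp 53) → {A3:35, R14:37, J26:38, E15:39, R2:53, R18:56}
advance → A3; now {R14:37, J26:38, E15:39, R2:53, R18:56}
advance → R14; now {J26:38, E15:39, R2:53, R18:56}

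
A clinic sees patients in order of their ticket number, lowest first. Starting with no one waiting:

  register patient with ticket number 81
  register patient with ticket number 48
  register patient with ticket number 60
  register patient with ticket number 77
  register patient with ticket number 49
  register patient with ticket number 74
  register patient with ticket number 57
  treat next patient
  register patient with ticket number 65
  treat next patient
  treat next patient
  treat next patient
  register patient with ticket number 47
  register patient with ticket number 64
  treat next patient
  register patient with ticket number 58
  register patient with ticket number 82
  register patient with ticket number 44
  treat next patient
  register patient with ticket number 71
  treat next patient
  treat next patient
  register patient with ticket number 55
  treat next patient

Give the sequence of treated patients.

48, 49, 57, 60, 47, 44, 58, 64, 55

insert 81 → {81}
insert 48 → {48, 81}
insert 60 → {48, 60, 81}
insert 77 → {48, 60, 77, 81}
insert 49 → {48, 49, 60, 77, 81}
insert 74 → {48, 49, 60, 74, 77, 81}
insert 57 → {48, 49, 57, 60, 74, 77, 81}
treat next patient → 48; now {49, 57, 60, 74, 77, 81}
insert 65 → {49, 57, 60, 65, 74, 77, 81}
treat next patient → 49; now {57, 60, 65, 74, 77, 81}
treat next patient → 57; now {60, 65, 74, 77, 81}
treat next patient → 60; now {65, 74, 77, 81}
insert 47 → {47, 65, 74, 77, 81}
insert 64 → {47, 64, 65, 74, 77, 81}
treat next patient → 47; now {64, 65, 74, 77, 81}
insert 58 → {58, 64, 65, 74, 77, 81}
insert 82 → {58, 64, 65, 74, 77, 81, 82}
insert 44 → {44, 58, 64, 65, 74, 77, 81, 82}
treat next patient → 44; now {58, 64, 65, 74, 77, 81, 82}
insert 71 → {58, 64, 65, 71, 74, 77, 81, 82}
treat next patient → 58; now {64, 65, 71, 74, 77, 81, 82}
treat next patient → 64; now {65, 71, 74, 77, 81, 82}
insert 55 → {55, 65, 71, 74, 77, 81, 82}
treat next patient → 55; now {65, 71, 74, 77, 81, 82}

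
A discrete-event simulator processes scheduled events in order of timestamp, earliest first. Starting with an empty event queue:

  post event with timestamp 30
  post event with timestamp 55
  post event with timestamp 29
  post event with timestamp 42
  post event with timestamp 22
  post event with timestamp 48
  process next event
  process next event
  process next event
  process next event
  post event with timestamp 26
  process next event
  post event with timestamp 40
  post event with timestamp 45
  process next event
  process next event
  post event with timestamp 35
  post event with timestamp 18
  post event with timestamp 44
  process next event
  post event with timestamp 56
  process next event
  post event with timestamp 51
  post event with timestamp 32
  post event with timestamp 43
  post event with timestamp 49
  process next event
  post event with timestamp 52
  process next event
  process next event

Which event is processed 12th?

44

insert 30 → {30}
insert 55 → {30, 55}
insert 29 → {29, 30, 55}
insert 42 → {29, 30, 42, 55}
insert 22 → {22, 29, 30, 42, 55}
insert 48 → {22, 29, 30, 42, 48, 55}
process next event → 22; now {29, 30, 42, 48, 55}
process next event → 29; now {30, 42, 48, 55}
process next event → 30; now {42, 48, 55}
process next event → 42; now {48, 55}
insert 26 → {26, 48, 55}
process next event → 26; now {48, 55}
insert 40 → {40, 48, 55}
insert 45 → {40, 45, 48, 55}
process next event → 40; now {45, 48, 55}
process next event → 45; now {48, 55}
insert 35 → {35, 48, 55}
insert 18 → {18, 35, 48, 55}
insert 44 → {18, 35, 44, 48, 55}
process next event → 18; now {35, 44, 48, 55}
insert 56 → {35, 44, 48, 55, 56}
process next event → 35; now {44, 48, 55, 56}
insert 51 → {44, 48, 51, 55, 56}
insert 32 → {32, 44, 48, 51, 55, 56}
insert 43 → {32, 43, 44, 48, 51, 55, 56}
insert 49 → {32, 43, 44, 48, 49, 51, 55, 56}
process next event → 32; now {43, 44, 48, 49, 51, 55, 56}
insert 52 → {43, 44, 48, 49, 51, 52, 55, 56}
process next event → 43; now {44, 48, 49, 51, 52, 55, 56}
process next event → 44; now {48, 49, 51, 52, 55, 56}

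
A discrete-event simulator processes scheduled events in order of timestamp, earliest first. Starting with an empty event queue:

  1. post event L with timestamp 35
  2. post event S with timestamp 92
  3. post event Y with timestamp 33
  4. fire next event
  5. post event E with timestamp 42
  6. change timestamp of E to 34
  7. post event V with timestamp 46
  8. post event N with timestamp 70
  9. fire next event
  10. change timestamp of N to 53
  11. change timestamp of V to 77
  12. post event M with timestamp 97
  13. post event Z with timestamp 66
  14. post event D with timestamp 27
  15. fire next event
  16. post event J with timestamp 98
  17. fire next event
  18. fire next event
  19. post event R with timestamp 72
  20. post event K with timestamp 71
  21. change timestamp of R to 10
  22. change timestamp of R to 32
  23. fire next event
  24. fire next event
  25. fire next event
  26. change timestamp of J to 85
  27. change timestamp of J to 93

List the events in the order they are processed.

[Y, E, D, L, N, R, Z, K]

add L (timestamp 35) → {L:35}
add S (timestamp 92) → {L:35, S:92}
add Y (timestamp 33) → {Y:33, L:35, S:92}
fire next event → Y; now {L:35, S:92}
add E (timestamp 42) → {L:35, E:42, S:92}
update E to timestamp 34 → {E:34, L:35, S:92}
add V (timestamp 46) → {E:34, L:35, V:46, S:92}
add N (timestamp 70) → {E:34, L:35, V:46, N:70, S:92}
fire next event → E; now {L:35, V:46, N:70, S:92}
update N to timestamp 53 → {L:35, V:46, N:53, S:92}
update V to timestamp 77 → {L:35, N:53, V:77, S:92}
add M (timestamp 97) → {L:35, N:53, V:77, S:92, M:97}
add Z (timestamp 66) → {L:35, N:53, Z:66, V:77, S:92, M:97}
add D (timestamp 27) → {D:27, L:35, N:53, Z:66, V:77, S:92, M:97}
fire next event → D; now {L:35, N:53, Z:66, V:77, S:92, M:97}
add J (timestamp 98) → {L:35, N:53, Z:66, V:77, S:92, M:97, J:98}
fire next event → L; now {N:53, Z:66, V:77, S:92, M:97, J:98}
fire next event → N; now {Z:66, V:77, S:92, M:97, J:98}
add R (timestamp 72) → {Z:66, R:72, V:77, S:92, M:97, J:98}
add K (timestamp 71) → {Z:66, K:71, R:72, V:77, S:92, M:97, J:98}
update R to timestamp 10 → {R:10, Z:66, K:71, V:77, S:92, M:97, J:98}
update R to timestamp 32 → {R:32, Z:66, K:71, V:77, S:92, M:97, J:98}
fire next event → R; now {Z:66, K:71, V:77, S:92, M:97, J:98}
fire next event → Z; now {K:71, V:77, S:92, M:97, J:98}
fire next event → K; now {V:77, S:92, M:97, J:98}
update J to timestamp 85 → {V:77, J:85, S:92, M:97}
update J to timestamp 93 → {V:77, S:92, J:93, M:97}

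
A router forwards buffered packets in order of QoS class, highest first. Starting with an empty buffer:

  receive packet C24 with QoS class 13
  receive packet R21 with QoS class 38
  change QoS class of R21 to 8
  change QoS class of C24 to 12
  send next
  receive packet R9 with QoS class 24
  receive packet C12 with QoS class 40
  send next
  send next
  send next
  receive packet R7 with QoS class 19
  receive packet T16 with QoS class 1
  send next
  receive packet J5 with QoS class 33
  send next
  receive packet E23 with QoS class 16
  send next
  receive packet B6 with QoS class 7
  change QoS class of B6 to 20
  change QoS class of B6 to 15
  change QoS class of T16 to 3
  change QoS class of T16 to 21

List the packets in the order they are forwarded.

add C24 (QoS class 13) → {C24:13}
add R21 (QoS class 38) → {R21:38, C24:13}
update R21 to QoS class 8 → {C24:13, R21:8}
update C24 to QoS class 12 → {C24:12, R21:8}
send next → C24; now {R21:8}
add R9 (QoS class 24) → {R9:24, R21:8}
add C12 (QoS class 40) → {C12:40, R9:24, R21:8}
send next → C12; now {R9:24, R21:8}
send next → R9; now {R21:8}
send next → R21; now {}
add R7 (QoS class 19) → {R7:19}
add T16 (QoS class 1) → {R7:19, T16:1}
send next → R7; now {T16:1}
add J5 (QoS class 33) → {J5:33, T16:1}
send next → J5; now {T16:1}
add E23 (QoS class 16) → {E23:16, T16:1}
send next → E23; now {T16:1}
add B6 (QoS class 7) → {B6:7, T16:1}
update B6 to QoS class 20 → {B6:20, T16:1}
update B6 to QoS class 15 → {B6:15, T16:1}
update T16 to QoS class 3 → {B6:15, T16:3}
update T16 to QoS class 21 → {T16:21, B6:15}

C24 → C12 → R9 → R21 → R7 → J5 → E23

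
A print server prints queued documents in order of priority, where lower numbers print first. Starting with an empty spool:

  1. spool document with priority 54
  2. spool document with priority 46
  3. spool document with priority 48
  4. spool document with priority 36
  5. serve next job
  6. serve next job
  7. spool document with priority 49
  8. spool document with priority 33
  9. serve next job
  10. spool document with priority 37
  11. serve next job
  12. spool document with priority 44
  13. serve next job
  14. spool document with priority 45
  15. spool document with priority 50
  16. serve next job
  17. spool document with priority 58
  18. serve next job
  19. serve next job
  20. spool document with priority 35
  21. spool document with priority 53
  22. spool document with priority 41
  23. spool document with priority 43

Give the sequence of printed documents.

insert 54 → {54}
insert 46 → {46, 54}
insert 48 → {46, 48, 54}
insert 36 → {36, 46, 48, 54}
serve next job → 36; now {46, 48, 54}
serve next job → 46; now {48, 54}
insert 49 → {48, 49, 54}
insert 33 → {33, 48, 49, 54}
serve next job → 33; now {48, 49, 54}
insert 37 → {37, 48, 49, 54}
serve next job → 37; now {48, 49, 54}
insert 44 → {44, 48, 49, 54}
serve next job → 44; now {48, 49, 54}
insert 45 → {45, 48, 49, 54}
insert 50 → {45, 48, 49, 50, 54}
serve next job → 45; now {48, 49, 50, 54}
insert 58 → {48, 49, 50, 54, 58}
serve next job → 48; now {49, 50, 54, 58}
serve next job → 49; now {50, 54, 58}
insert 35 → {35, 50, 54, 58}
insert 53 → {35, 50, 53, 54, 58}
insert 41 → {35, 41, 50, 53, 54, 58}
insert 43 → {35, 41, 43, 50, 53, 54, 58}

36, 46, 33, 37, 44, 45, 48, 49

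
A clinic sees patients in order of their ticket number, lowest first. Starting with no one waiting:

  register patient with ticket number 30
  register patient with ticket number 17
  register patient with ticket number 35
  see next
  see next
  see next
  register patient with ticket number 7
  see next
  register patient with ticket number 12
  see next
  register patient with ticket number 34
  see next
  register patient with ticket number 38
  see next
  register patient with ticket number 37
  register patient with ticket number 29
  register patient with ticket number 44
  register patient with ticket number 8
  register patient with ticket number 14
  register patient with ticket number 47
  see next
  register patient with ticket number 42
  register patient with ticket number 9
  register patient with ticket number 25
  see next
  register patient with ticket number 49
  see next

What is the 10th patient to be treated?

insert 30 → {30}
insert 17 → {17, 30}
insert 35 → {17, 30, 35}
see next → 17; now {30, 35}
see next → 30; now {35}
see next → 35; now {}
insert 7 → {7}
see next → 7; now {}
insert 12 → {12}
see next → 12; now {}
insert 34 → {34}
see next → 34; now {}
insert 38 → {38}
see next → 38; now {}
insert 37 → {37}
insert 29 → {29, 37}
insert 44 → {29, 37, 44}
insert 8 → {8, 29, 37, 44}
insert 14 → {8, 14, 29, 37, 44}
insert 47 → {8, 14, 29, 37, 44, 47}
see next → 8; now {14, 29, 37, 44, 47}
insert 42 → {14, 29, 37, 42, 44, 47}
insert 9 → {9, 14, 29, 37, 42, 44, 47}
insert 25 → {9, 14, 25, 29, 37, 42, 44, 47}
see next → 9; now {14, 25, 29, 37, 42, 44, 47}
insert 49 → {14, 25, 29, 37, 42, 44, 47, 49}
see next → 14; now {25, 29, 37, 42, 44, 47, 49}

14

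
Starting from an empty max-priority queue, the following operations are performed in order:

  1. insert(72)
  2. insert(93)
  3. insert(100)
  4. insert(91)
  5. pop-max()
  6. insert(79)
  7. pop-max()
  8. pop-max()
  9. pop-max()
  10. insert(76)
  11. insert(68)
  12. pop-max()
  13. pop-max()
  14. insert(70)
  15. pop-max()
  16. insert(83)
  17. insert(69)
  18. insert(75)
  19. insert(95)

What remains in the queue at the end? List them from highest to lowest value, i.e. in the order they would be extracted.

insert 72 → {72}
insert 93 → {93, 72}
insert 100 → {100, 93, 72}
insert 91 → {100, 93, 91, 72}
pop-max → 100; now {93, 91, 72}
insert 79 → {93, 91, 79, 72}
pop-max → 93; now {91, 79, 72}
pop-max → 91; now {79, 72}
pop-max → 79; now {72}
insert 76 → {76, 72}
insert 68 → {76, 72, 68}
pop-max → 76; now {72, 68}
pop-max → 72; now {68}
insert 70 → {70, 68}
pop-max → 70; now {68}
insert 83 → {83, 68}
insert 69 → {83, 69, 68}
insert 75 → {83, 75, 69, 68}
insert 95 → {95, 83, 75, 69, 68}

95, 83, 75, 69, 68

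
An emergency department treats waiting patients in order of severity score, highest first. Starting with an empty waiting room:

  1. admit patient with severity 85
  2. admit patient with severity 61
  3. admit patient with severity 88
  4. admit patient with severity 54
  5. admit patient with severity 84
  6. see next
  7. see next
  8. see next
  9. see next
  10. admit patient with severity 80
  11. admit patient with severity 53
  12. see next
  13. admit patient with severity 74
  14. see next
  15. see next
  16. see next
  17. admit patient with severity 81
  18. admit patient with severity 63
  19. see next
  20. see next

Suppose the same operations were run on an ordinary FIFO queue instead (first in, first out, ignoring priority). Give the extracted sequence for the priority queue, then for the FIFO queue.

priority queue: 88, 85, 84, 61, 80, 74, 54, 53, 81, 63; FIFO queue: 85, 61, 88, 54, 84, 80, 53, 74, 81, 63

insert 85 → {85}
insert 61 → {85, 61}
insert 88 → {88, 85, 61}
insert 54 → {88, 85, 61, 54}
insert 84 → {88, 85, 84, 61, 54}
see next → 88; now {85, 84, 61, 54}
see next → 85; now {84, 61, 54}
see next → 84; now {61, 54}
see next → 61; now {54}
insert 80 → {80, 54}
insert 53 → {80, 54, 53}
see next → 80; now {54, 53}
insert 74 → {74, 54, 53}
see next → 74; now {54, 53}
see next → 54; now {53}
see next → 53; now {}
insert 81 → {81}
insert 63 → {81, 63}
see next → 81; now {63}
see next → 63; now {}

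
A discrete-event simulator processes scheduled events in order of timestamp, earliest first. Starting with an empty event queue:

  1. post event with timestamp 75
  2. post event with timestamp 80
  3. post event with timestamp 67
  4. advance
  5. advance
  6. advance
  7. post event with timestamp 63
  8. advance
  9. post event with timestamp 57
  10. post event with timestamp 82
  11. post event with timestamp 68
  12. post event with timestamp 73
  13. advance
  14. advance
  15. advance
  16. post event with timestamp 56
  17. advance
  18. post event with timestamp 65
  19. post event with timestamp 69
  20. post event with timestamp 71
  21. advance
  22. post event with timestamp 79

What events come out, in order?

insert 75 → {75}
insert 80 → {75, 80}
insert 67 → {67, 75, 80}
advance → 67; now {75, 80}
advance → 75; now {80}
advance → 80; now {}
insert 63 → {63}
advance → 63; now {}
insert 57 → {57}
insert 82 → {57, 82}
insert 68 → {57, 68, 82}
insert 73 → {57, 68, 73, 82}
advance → 57; now {68, 73, 82}
advance → 68; now {73, 82}
advance → 73; now {82}
insert 56 → {56, 82}
advance → 56; now {82}
insert 65 → {65, 82}
insert 69 → {65, 69, 82}
insert 71 → {65, 69, 71, 82}
advance → 65; now {69, 71, 82}
insert 79 → {69, 71, 79, 82}

[67, 75, 80, 63, 57, 68, 73, 56, 65]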